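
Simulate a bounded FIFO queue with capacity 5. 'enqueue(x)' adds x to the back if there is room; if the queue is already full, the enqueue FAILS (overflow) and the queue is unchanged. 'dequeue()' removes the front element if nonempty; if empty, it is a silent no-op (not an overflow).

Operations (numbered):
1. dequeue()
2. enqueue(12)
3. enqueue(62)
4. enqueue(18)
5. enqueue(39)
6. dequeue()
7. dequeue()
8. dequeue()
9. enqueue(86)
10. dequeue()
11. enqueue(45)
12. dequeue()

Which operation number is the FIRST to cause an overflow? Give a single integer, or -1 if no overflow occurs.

Answer: -1

Derivation:
1. dequeue(): empty, no-op, size=0
2. enqueue(12): size=1
3. enqueue(62): size=2
4. enqueue(18): size=3
5. enqueue(39): size=4
6. dequeue(): size=3
7. dequeue(): size=2
8. dequeue(): size=1
9. enqueue(86): size=2
10. dequeue(): size=1
11. enqueue(45): size=2
12. dequeue(): size=1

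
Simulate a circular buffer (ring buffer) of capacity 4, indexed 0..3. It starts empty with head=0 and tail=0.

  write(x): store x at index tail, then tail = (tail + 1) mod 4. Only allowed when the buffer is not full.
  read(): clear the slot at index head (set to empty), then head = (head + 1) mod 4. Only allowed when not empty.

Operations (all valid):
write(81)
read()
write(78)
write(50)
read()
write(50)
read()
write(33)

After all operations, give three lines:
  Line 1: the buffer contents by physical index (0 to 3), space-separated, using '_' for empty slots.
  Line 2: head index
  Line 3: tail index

write(81): buf=[81 _ _ _], head=0, tail=1, size=1
read(): buf=[_ _ _ _], head=1, tail=1, size=0
write(78): buf=[_ 78 _ _], head=1, tail=2, size=1
write(50): buf=[_ 78 50 _], head=1, tail=3, size=2
read(): buf=[_ _ 50 _], head=2, tail=3, size=1
write(50): buf=[_ _ 50 50], head=2, tail=0, size=2
read(): buf=[_ _ _ 50], head=3, tail=0, size=1
write(33): buf=[33 _ _ 50], head=3, tail=1, size=2

Answer: 33 _ _ 50
3
1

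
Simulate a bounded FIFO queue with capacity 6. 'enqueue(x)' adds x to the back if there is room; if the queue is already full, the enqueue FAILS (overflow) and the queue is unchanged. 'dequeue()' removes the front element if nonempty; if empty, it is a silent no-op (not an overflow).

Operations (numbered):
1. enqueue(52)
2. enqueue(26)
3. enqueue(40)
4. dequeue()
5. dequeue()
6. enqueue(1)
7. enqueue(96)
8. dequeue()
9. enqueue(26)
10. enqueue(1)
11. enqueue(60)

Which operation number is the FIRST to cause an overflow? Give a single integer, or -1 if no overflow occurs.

Answer: -1

Derivation:
1. enqueue(52): size=1
2. enqueue(26): size=2
3. enqueue(40): size=3
4. dequeue(): size=2
5. dequeue(): size=1
6. enqueue(1): size=2
7. enqueue(96): size=3
8. dequeue(): size=2
9. enqueue(26): size=3
10. enqueue(1): size=4
11. enqueue(60): size=5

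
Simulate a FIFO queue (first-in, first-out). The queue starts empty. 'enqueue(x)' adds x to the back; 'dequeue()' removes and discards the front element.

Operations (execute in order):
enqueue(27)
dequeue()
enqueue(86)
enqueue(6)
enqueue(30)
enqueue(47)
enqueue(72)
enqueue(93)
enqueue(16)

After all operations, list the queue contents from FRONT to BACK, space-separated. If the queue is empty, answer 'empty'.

enqueue(27): [27]
dequeue(): []
enqueue(86): [86]
enqueue(6): [86, 6]
enqueue(30): [86, 6, 30]
enqueue(47): [86, 6, 30, 47]
enqueue(72): [86, 6, 30, 47, 72]
enqueue(93): [86, 6, 30, 47, 72, 93]
enqueue(16): [86, 6, 30, 47, 72, 93, 16]

Answer: 86 6 30 47 72 93 16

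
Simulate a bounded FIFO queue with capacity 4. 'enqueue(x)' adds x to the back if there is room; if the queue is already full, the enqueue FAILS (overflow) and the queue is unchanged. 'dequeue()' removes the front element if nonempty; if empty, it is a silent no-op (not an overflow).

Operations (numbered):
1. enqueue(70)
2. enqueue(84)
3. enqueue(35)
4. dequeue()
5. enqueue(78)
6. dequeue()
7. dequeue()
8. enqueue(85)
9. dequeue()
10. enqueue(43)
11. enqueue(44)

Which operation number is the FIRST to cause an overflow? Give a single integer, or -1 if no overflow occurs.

1. enqueue(70): size=1
2. enqueue(84): size=2
3. enqueue(35): size=3
4. dequeue(): size=2
5. enqueue(78): size=3
6. dequeue(): size=2
7. dequeue(): size=1
8. enqueue(85): size=2
9. dequeue(): size=1
10. enqueue(43): size=2
11. enqueue(44): size=3

Answer: -1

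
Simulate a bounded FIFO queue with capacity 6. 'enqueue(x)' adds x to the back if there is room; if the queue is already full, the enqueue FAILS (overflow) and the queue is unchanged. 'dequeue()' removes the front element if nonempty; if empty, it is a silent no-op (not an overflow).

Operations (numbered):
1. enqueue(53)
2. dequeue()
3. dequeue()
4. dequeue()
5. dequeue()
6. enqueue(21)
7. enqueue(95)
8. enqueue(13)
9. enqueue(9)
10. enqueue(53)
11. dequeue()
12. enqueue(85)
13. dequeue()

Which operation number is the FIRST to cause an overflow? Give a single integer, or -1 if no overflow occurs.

1. enqueue(53): size=1
2. dequeue(): size=0
3. dequeue(): empty, no-op, size=0
4. dequeue(): empty, no-op, size=0
5. dequeue(): empty, no-op, size=0
6. enqueue(21): size=1
7. enqueue(95): size=2
8. enqueue(13): size=3
9. enqueue(9): size=4
10. enqueue(53): size=5
11. dequeue(): size=4
12. enqueue(85): size=5
13. dequeue(): size=4

Answer: -1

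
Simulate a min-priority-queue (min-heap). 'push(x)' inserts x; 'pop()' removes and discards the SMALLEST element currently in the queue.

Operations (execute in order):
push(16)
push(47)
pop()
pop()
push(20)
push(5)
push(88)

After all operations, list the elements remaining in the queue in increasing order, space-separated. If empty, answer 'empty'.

push(16): heap contents = [16]
push(47): heap contents = [16, 47]
pop() → 16: heap contents = [47]
pop() → 47: heap contents = []
push(20): heap contents = [20]
push(5): heap contents = [5, 20]
push(88): heap contents = [5, 20, 88]

Answer: 5 20 88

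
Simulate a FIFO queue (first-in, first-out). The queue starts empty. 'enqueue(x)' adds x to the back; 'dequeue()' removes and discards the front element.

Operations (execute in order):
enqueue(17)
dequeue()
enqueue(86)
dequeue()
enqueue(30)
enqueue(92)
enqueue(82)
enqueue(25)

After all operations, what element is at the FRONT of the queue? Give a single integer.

Answer: 30

Derivation:
enqueue(17): queue = [17]
dequeue(): queue = []
enqueue(86): queue = [86]
dequeue(): queue = []
enqueue(30): queue = [30]
enqueue(92): queue = [30, 92]
enqueue(82): queue = [30, 92, 82]
enqueue(25): queue = [30, 92, 82, 25]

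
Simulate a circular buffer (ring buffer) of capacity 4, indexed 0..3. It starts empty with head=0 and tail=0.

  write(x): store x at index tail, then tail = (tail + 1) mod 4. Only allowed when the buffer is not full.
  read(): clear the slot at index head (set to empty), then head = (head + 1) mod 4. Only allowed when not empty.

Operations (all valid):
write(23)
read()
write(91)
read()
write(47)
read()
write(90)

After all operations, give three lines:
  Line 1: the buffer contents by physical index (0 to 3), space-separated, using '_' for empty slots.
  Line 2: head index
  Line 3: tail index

Answer: _ _ _ 90
3
0

Derivation:
write(23): buf=[23 _ _ _], head=0, tail=1, size=1
read(): buf=[_ _ _ _], head=1, tail=1, size=0
write(91): buf=[_ 91 _ _], head=1, tail=2, size=1
read(): buf=[_ _ _ _], head=2, tail=2, size=0
write(47): buf=[_ _ 47 _], head=2, tail=3, size=1
read(): buf=[_ _ _ _], head=3, tail=3, size=0
write(90): buf=[_ _ _ 90], head=3, tail=0, size=1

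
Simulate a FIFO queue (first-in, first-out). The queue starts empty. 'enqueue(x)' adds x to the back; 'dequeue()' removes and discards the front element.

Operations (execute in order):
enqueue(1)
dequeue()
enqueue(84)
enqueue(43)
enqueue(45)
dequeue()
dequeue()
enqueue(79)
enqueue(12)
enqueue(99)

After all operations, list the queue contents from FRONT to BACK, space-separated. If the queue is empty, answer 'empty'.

Answer: 45 79 12 99

Derivation:
enqueue(1): [1]
dequeue(): []
enqueue(84): [84]
enqueue(43): [84, 43]
enqueue(45): [84, 43, 45]
dequeue(): [43, 45]
dequeue(): [45]
enqueue(79): [45, 79]
enqueue(12): [45, 79, 12]
enqueue(99): [45, 79, 12, 99]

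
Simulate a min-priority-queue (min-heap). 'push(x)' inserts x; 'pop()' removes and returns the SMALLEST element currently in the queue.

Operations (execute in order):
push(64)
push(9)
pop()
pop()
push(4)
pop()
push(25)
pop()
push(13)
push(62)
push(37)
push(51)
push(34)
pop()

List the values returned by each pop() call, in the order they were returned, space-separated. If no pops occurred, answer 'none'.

push(64): heap contents = [64]
push(9): heap contents = [9, 64]
pop() → 9: heap contents = [64]
pop() → 64: heap contents = []
push(4): heap contents = [4]
pop() → 4: heap contents = []
push(25): heap contents = [25]
pop() → 25: heap contents = []
push(13): heap contents = [13]
push(62): heap contents = [13, 62]
push(37): heap contents = [13, 37, 62]
push(51): heap contents = [13, 37, 51, 62]
push(34): heap contents = [13, 34, 37, 51, 62]
pop() → 13: heap contents = [34, 37, 51, 62]

Answer: 9 64 4 25 13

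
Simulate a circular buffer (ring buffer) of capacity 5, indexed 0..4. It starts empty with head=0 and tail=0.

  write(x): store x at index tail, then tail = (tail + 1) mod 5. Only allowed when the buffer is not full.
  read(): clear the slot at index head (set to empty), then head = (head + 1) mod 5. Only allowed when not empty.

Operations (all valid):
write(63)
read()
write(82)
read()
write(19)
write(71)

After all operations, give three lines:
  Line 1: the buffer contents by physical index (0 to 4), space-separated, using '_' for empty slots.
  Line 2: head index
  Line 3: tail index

write(63): buf=[63 _ _ _ _], head=0, tail=1, size=1
read(): buf=[_ _ _ _ _], head=1, tail=1, size=0
write(82): buf=[_ 82 _ _ _], head=1, tail=2, size=1
read(): buf=[_ _ _ _ _], head=2, tail=2, size=0
write(19): buf=[_ _ 19 _ _], head=2, tail=3, size=1
write(71): buf=[_ _ 19 71 _], head=2, tail=4, size=2

Answer: _ _ 19 71 _
2
4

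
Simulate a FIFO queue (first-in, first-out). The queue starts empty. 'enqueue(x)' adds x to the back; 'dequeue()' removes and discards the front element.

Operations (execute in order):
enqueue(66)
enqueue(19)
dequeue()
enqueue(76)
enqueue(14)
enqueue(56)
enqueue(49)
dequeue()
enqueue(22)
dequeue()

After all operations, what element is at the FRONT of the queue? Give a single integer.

Answer: 14

Derivation:
enqueue(66): queue = [66]
enqueue(19): queue = [66, 19]
dequeue(): queue = [19]
enqueue(76): queue = [19, 76]
enqueue(14): queue = [19, 76, 14]
enqueue(56): queue = [19, 76, 14, 56]
enqueue(49): queue = [19, 76, 14, 56, 49]
dequeue(): queue = [76, 14, 56, 49]
enqueue(22): queue = [76, 14, 56, 49, 22]
dequeue(): queue = [14, 56, 49, 22]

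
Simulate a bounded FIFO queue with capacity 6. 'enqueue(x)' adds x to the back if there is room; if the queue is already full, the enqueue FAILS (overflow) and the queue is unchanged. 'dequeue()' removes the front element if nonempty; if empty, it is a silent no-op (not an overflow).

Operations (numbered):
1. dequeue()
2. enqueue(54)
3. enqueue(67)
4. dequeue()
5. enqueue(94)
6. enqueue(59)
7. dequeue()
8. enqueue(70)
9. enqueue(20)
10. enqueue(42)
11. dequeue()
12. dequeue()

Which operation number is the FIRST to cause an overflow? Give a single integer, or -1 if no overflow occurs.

Answer: -1

Derivation:
1. dequeue(): empty, no-op, size=0
2. enqueue(54): size=1
3. enqueue(67): size=2
4. dequeue(): size=1
5. enqueue(94): size=2
6. enqueue(59): size=3
7. dequeue(): size=2
8. enqueue(70): size=3
9. enqueue(20): size=4
10. enqueue(42): size=5
11. dequeue(): size=4
12. dequeue(): size=3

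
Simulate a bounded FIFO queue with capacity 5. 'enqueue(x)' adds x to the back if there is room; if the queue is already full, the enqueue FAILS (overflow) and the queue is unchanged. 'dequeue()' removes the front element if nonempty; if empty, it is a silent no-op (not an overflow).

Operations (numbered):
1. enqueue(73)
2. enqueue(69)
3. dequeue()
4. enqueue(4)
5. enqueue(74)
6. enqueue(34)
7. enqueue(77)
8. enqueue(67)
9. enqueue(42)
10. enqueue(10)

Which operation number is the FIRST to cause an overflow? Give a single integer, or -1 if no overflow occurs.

1. enqueue(73): size=1
2. enqueue(69): size=2
3. dequeue(): size=1
4. enqueue(4): size=2
5. enqueue(74): size=3
6. enqueue(34): size=4
7. enqueue(77): size=5
8. enqueue(67): size=5=cap → OVERFLOW (fail)
9. enqueue(42): size=5=cap → OVERFLOW (fail)
10. enqueue(10): size=5=cap → OVERFLOW (fail)

Answer: 8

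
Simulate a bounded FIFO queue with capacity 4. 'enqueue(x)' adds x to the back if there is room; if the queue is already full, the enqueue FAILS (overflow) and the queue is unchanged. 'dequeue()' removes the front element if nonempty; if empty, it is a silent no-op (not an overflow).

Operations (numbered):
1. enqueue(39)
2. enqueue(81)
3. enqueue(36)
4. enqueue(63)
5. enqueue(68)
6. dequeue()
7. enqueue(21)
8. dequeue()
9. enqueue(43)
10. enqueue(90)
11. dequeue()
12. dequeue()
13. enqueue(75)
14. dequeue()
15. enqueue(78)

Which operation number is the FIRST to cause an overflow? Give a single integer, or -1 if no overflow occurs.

1. enqueue(39): size=1
2. enqueue(81): size=2
3. enqueue(36): size=3
4. enqueue(63): size=4
5. enqueue(68): size=4=cap → OVERFLOW (fail)
6. dequeue(): size=3
7. enqueue(21): size=4
8. dequeue(): size=3
9. enqueue(43): size=4
10. enqueue(90): size=4=cap → OVERFLOW (fail)
11. dequeue(): size=3
12. dequeue(): size=2
13. enqueue(75): size=3
14. dequeue(): size=2
15. enqueue(78): size=3

Answer: 5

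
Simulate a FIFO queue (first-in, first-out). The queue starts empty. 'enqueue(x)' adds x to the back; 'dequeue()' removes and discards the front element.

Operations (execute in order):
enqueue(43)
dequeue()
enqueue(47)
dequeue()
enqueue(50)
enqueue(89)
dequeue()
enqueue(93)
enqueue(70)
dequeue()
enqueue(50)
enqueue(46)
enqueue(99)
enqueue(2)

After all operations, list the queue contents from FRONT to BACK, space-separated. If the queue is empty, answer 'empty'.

Answer: 93 70 50 46 99 2

Derivation:
enqueue(43): [43]
dequeue(): []
enqueue(47): [47]
dequeue(): []
enqueue(50): [50]
enqueue(89): [50, 89]
dequeue(): [89]
enqueue(93): [89, 93]
enqueue(70): [89, 93, 70]
dequeue(): [93, 70]
enqueue(50): [93, 70, 50]
enqueue(46): [93, 70, 50, 46]
enqueue(99): [93, 70, 50, 46, 99]
enqueue(2): [93, 70, 50, 46, 99, 2]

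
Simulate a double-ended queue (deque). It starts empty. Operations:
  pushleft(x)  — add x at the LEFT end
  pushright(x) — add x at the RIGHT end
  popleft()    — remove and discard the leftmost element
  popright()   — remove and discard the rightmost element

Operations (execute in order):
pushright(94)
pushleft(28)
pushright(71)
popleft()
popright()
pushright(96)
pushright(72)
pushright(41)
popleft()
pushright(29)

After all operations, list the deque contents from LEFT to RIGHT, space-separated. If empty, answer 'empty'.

pushright(94): [94]
pushleft(28): [28, 94]
pushright(71): [28, 94, 71]
popleft(): [94, 71]
popright(): [94]
pushright(96): [94, 96]
pushright(72): [94, 96, 72]
pushright(41): [94, 96, 72, 41]
popleft(): [96, 72, 41]
pushright(29): [96, 72, 41, 29]

Answer: 96 72 41 29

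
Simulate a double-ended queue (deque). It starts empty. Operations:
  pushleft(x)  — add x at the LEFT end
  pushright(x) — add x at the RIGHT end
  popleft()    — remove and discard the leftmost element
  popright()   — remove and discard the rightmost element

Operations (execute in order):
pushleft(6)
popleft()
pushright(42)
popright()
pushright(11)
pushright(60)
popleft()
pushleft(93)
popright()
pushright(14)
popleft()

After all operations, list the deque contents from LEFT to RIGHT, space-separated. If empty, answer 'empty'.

Answer: 14

Derivation:
pushleft(6): [6]
popleft(): []
pushright(42): [42]
popright(): []
pushright(11): [11]
pushright(60): [11, 60]
popleft(): [60]
pushleft(93): [93, 60]
popright(): [93]
pushright(14): [93, 14]
popleft(): [14]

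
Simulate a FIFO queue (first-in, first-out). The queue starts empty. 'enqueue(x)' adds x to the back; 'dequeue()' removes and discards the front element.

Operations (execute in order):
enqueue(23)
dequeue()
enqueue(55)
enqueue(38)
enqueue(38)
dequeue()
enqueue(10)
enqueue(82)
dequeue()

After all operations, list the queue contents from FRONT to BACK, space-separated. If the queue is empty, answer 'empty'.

Answer: 38 10 82

Derivation:
enqueue(23): [23]
dequeue(): []
enqueue(55): [55]
enqueue(38): [55, 38]
enqueue(38): [55, 38, 38]
dequeue(): [38, 38]
enqueue(10): [38, 38, 10]
enqueue(82): [38, 38, 10, 82]
dequeue(): [38, 10, 82]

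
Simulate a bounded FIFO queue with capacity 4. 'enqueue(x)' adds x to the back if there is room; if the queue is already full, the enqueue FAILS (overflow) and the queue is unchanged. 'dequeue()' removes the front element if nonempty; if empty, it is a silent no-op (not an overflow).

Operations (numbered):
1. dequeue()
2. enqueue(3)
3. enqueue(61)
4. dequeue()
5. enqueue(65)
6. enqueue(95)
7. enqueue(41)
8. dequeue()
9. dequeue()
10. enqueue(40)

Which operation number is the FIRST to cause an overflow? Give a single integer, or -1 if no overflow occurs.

Answer: -1

Derivation:
1. dequeue(): empty, no-op, size=0
2. enqueue(3): size=1
3. enqueue(61): size=2
4. dequeue(): size=1
5. enqueue(65): size=2
6. enqueue(95): size=3
7. enqueue(41): size=4
8. dequeue(): size=3
9. dequeue(): size=2
10. enqueue(40): size=3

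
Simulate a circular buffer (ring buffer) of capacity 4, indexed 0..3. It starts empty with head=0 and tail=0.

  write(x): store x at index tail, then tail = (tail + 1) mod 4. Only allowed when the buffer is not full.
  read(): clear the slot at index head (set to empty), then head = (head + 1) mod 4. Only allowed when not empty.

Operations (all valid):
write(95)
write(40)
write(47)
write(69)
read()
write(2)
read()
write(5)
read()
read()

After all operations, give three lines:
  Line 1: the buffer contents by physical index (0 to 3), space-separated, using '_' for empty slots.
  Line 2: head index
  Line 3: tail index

write(95): buf=[95 _ _ _], head=0, tail=1, size=1
write(40): buf=[95 40 _ _], head=0, tail=2, size=2
write(47): buf=[95 40 47 _], head=0, tail=3, size=3
write(69): buf=[95 40 47 69], head=0, tail=0, size=4
read(): buf=[_ 40 47 69], head=1, tail=0, size=3
write(2): buf=[2 40 47 69], head=1, tail=1, size=4
read(): buf=[2 _ 47 69], head=2, tail=1, size=3
write(5): buf=[2 5 47 69], head=2, tail=2, size=4
read(): buf=[2 5 _ 69], head=3, tail=2, size=3
read(): buf=[2 5 _ _], head=0, tail=2, size=2

Answer: 2 5 _ _
0
2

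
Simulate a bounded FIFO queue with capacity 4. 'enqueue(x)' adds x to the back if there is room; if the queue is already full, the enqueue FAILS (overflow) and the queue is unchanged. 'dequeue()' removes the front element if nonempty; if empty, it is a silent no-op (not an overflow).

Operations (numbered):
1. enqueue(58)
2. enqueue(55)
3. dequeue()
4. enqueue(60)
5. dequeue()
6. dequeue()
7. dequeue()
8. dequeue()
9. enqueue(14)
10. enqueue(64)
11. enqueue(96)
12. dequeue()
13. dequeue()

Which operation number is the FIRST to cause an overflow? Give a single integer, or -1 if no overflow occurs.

1. enqueue(58): size=1
2. enqueue(55): size=2
3. dequeue(): size=1
4. enqueue(60): size=2
5. dequeue(): size=1
6. dequeue(): size=0
7. dequeue(): empty, no-op, size=0
8. dequeue(): empty, no-op, size=0
9. enqueue(14): size=1
10. enqueue(64): size=2
11. enqueue(96): size=3
12. dequeue(): size=2
13. dequeue(): size=1

Answer: -1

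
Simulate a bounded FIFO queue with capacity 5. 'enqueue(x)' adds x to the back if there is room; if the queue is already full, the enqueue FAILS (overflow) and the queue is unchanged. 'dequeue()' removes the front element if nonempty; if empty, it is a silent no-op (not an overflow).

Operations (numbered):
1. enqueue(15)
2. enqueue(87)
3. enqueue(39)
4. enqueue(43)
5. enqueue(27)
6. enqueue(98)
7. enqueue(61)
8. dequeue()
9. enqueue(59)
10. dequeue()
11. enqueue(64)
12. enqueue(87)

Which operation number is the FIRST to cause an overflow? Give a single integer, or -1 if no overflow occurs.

1. enqueue(15): size=1
2. enqueue(87): size=2
3. enqueue(39): size=3
4. enqueue(43): size=4
5. enqueue(27): size=5
6. enqueue(98): size=5=cap → OVERFLOW (fail)
7. enqueue(61): size=5=cap → OVERFLOW (fail)
8. dequeue(): size=4
9. enqueue(59): size=5
10. dequeue(): size=4
11. enqueue(64): size=5
12. enqueue(87): size=5=cap → OVERFLOW (fail)

Answer: 6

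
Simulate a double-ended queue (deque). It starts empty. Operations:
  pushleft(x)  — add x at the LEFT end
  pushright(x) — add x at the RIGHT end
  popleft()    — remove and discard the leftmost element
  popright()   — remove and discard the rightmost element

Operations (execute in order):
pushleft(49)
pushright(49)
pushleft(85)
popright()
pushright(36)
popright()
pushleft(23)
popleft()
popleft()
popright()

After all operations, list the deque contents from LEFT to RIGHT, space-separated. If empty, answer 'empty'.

pushleft(49): [49]
pushright(49): [49, 49]
pushleft(85): [85, 49, 49]
popright(): [85, 49]
pushright(36): [85, 49, 36]
popright(): [85, 49]
pushleft(23): [23, 85, 49]
popleft(): [85, 49]
popleft(): [49]
popright(): []

Answer: empty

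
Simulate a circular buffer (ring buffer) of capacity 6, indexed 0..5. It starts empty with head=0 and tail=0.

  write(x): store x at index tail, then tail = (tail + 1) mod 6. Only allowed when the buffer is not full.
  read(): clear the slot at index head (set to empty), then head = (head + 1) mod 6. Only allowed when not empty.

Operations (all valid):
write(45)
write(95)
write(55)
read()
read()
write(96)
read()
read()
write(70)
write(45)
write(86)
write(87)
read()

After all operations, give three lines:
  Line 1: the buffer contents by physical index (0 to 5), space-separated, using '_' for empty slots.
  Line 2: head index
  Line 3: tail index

write(45): buf=[45 _ _ _ _ _], head=0, tail=1, size=1
write(95): buf=[45 95 _ _ _ _], head=0, tail=2, size=2
write(55): buf=[45 95 55 _ _ _], head=0, tail=3, size=3
read(): buf=[_ 95 55 _ _ _], head=1, tail=3, size=2
read(): buf=[_ _ 55 _ _ _], head=2, tail=3, size=1
write(96): buf=[_ _ 55 96 _ _], head=2, tail=4, size=2
read(): buf=[_ _ _ 96 _ _], head=3, tail=4, size=1
read(): buf=[_ _ _ _ _ _], head=4, tail=4, size=0
write(70): buf=[_ _ _ _ 70 _], head=4, tail=5, size=1
write(45): buf=[_ _ _ _ 70 45], head=4, tail=0, size=2
write(86): buf=[86 _ _ _ 70 45], head=4, tail=1, size=3
write(87): buf=[86 87 _ _ 70 45], head=4, tail=2, size=4
read(): buf=[86 87 _ _ _ 45], head=5, tail=2, size=3

Answer: 86 87 _ _ _ 45
5
2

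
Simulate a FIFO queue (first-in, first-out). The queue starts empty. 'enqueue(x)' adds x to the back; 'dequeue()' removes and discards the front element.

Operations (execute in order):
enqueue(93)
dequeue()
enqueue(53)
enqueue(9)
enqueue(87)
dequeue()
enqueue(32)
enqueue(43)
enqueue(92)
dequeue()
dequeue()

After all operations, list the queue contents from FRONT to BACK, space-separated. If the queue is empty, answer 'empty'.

Answer: 32 43 92

Derivation:
enqueue(93): [93]
dequeue(): []
enqueue(53): [53]
enqueue(9): [53, 9]
enqueue(87): [53, 9, 87]
dequeue(): [9, 87]
enqueue(32): [9, 87, 32]
enqueue(43): [9, 87, 32, 43]
enqueue(92): [9, 87, 32, 43, 92]
dequeue(): [87, 32, 43, 92]
dequeue(): [32, 43, 92]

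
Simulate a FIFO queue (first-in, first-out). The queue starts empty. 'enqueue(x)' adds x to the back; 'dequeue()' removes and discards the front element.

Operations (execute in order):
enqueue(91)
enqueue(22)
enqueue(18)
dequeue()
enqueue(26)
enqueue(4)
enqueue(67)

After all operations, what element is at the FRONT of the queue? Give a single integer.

enqueue(91): queue = [91]
enqueue(22): queue = [91, 22]
enqueue(18): queue = [91, 22, 18]
dequeue(): queue = [22, 18]
enqueue(26): queue = [22, 18, 26]
enqueue(4): queue = [22, 18, 26, 4]
enqueue(67): queue = [22, 18, 26, 4, 67]

Answer: 22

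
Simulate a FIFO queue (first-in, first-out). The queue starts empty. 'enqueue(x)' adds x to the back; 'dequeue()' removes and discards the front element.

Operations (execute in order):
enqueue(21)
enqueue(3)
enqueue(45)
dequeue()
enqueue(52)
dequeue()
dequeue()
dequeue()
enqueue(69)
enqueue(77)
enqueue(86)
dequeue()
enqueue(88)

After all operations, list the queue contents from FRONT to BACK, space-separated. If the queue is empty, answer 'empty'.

Answer: 77 86 88

Derivation:
enqueue(21): [21]
enqueue(3): [21, 3]
enqueue(45): [21, 3, 45]
dequeue(): [3, 45]
enqueue(52): [3, 45, 52]
dequeue(): [45, 52]
dequeue(): [52]
dequeue(): []
enqueue(69): [69]
enqueue(77): [69, 77]
enqueue(86): [69, 77, 86]
dequeue(): [77, 86]
enqueue(88): [77, 86, 88]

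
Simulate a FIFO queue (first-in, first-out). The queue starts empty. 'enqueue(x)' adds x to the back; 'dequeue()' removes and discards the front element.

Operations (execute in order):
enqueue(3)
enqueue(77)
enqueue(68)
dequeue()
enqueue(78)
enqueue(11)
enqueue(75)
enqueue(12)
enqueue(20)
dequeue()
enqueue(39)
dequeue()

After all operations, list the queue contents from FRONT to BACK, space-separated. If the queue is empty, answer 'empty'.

enqueue(3): [3]
enqueue(77): [3, 77]
enqueue(68): [3, 77, 68]
dequeue(): [77, 68]
enqueue(78): [77, 68, 78]
enqueue(11): [77, 68, 78, 11]
enqueue(75): [77, 68, 78, 11, 75]
enqueue(12): [77, 68, 78, 11, 75, 12]
enqueue(20): [77, 68, 78, 11, 75, 12, 20]
dequeue(): [68, 78, 11, 75, 12, 20]
enqueue(39): [68, 78, 11, 75, 12, 20, 39]
dequeue(): [78, 11, 75, 12, 20, 39]

Answer: 78 11 75 12 20 39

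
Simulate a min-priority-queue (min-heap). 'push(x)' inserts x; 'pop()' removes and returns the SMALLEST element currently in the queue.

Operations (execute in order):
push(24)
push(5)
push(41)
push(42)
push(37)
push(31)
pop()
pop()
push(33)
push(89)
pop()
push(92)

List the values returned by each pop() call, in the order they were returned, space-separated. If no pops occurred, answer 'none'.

push(24): heap contents = [24]
push(5): heap contents = [5, 24]
push(41): heap contents = [5, 24, 41]
push(42): heap contents = [5, 24, 41, 42]
push(37): heap contents = [5, 24, 37, 41, 42]
push(31): heap contents = [5, 24, 31, 37, 41, 42]
pop() → 5: heap contents = [24, 31, 37, 41, 42]
pop() → 24: heap contents = [31, 37, 41, 42]
push(33): heap contents = [31, 33, 37, 41, 42]
push(89): heap contents = [31, 33, 37, 41, 42, 89]
pop() → 31: heap contents = [33, 37, 41, 42, 89]
push(92): heap contents = [33, 37, 41, 42, 89, 92]

Answer: 5 24 31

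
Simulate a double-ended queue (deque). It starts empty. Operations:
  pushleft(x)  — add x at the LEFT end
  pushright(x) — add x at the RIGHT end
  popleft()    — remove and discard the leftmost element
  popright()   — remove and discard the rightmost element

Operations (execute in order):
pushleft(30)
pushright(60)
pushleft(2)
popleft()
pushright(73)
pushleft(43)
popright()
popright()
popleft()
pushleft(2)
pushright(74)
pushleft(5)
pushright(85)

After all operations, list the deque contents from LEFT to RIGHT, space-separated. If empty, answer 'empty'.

pushleft(30): [30]
pushright(60): [30, 60]
pushleft(2): [2, 30, 60]
popleft(): [30, 60]
pushright(73): [30, 60, 73]
pushleft(43): [43, 30, 60, 73]
popright(): [43, 30, 60]
popright(): [43, 30]
popleft(): [30]
pushleft(2): [2, 30]
pushright(74): [2, 30, 74]
pushleft(5): [5, 2, 30, 74]
pushright(85): [5, 2, 30, 74, 85]

Answer: 5 2 30 74 85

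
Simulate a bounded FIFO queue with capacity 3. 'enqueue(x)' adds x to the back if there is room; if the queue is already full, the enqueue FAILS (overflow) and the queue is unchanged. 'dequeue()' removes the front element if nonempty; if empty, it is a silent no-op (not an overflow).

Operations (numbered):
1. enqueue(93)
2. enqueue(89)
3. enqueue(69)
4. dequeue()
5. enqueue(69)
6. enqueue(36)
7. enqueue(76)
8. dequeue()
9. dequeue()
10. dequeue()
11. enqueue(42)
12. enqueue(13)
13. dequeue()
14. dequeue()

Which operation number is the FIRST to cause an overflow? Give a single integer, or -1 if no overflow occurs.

1. enqueue(93): size=1
2. enqueue(89): size=2
3. enqueue(69): size=3
4. dequeue(): size=2
5. enqueue(69): size=3
6. enqueue(36): size=3=cap → OVERFLOW (fail)
7. enqueue(76): size=3=cap → OVERFLOW (fail)
8. dequeue(): size=2
9. dequeue(): size=1
10. dequeue(): size=0
11. enqueue(42): size=1
12. enqueue(13): size=2
13. dequeue(): size=1
14. dequeue(): size=0

Answer: 6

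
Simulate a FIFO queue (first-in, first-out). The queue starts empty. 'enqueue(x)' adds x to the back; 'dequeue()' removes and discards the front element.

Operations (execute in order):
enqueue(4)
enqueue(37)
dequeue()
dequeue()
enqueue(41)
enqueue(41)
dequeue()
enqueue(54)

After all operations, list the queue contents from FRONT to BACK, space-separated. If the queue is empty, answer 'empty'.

Answer: 41 54

Derivation:
enqueue(4): [4]
enqueue(37): [4, 37]
dequeue(): [37]
dequeue(): []
enqueue(41): [41]
enqueue(41): [41, 41]
dequeue(): [41]
enqueue(54): [41, 54]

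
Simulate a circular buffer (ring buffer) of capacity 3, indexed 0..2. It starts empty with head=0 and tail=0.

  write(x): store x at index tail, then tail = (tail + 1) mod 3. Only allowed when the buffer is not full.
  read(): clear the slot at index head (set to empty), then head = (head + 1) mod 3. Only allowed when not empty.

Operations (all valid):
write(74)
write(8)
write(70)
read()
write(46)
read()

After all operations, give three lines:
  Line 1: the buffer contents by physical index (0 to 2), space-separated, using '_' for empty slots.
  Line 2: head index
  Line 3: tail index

Answer: 46 _ 70
2
1

Derivation:
write(74): buf=[74 _ _], head=0, tail=1, size=1
write(8): buf=[74 8 _], head=0, tail=2, size=2
write(70): buf=[74 8 70], head=0, tail=0, size=3
read(): buf=[_ 8 70], head=1, tail=0, size=2
write(46): buf=[46 8 70], head=1, tail=1, size=3
read(): buf=[46 _ 70], head=2, tail=1, size=2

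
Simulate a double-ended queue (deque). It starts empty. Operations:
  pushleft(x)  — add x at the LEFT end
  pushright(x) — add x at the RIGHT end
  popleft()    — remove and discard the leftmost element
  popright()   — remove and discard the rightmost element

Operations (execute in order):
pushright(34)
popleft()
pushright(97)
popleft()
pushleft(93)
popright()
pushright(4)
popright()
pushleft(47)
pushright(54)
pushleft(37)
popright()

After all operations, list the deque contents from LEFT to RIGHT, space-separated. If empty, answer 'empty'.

pushright(34): [34]
popleft(): []
pushright(97): [97]
popleft(): []
pushleft(93): [93]
popright(): []
pushright(4): [4]
popright(): []
pushleft(47): [47]
pushright(54): [47, 54]
pushleft(37): [37, 47, 54]
popright(): [37, 47]

Answer: 37 47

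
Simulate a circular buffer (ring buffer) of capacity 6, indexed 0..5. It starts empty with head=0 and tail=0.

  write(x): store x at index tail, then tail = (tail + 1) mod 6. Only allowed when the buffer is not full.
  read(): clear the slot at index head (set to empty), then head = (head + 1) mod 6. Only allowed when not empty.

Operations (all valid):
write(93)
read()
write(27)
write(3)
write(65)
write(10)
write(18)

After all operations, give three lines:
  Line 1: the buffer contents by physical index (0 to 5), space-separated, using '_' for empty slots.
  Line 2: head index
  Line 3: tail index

write(93): buf=[93 _ _ _ _ _], head=0, tail=1, size=1
read(): buf=[_ _ _ _ _ _], head=1, tail=1, size=0
write(27): buf=[_ 27 _ _ _ _], head=1, tail=2, size=1
write(3): buf=[_ 27 3 _ _ _], head=1, tail=3, size=2
write(65): buf=[_ 27 3 65 _ _], head=1, tail=4, size=3
write(10): buf=[_ 27 3 65 10 _], head=1, tail=5, size=4
write(18): buf=[_ 27 3 65 10 18], head=1, tail=0, size=5

Answer: _ 27 3 65 10 18
1
0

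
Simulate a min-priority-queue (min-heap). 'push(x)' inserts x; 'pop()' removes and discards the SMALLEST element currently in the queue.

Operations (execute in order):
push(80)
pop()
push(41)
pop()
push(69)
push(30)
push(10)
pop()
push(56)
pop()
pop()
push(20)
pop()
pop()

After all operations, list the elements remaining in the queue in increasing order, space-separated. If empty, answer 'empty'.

push(80): heap contents = [80]
pop() → 80: heap contents = []
push(41): heap contents = [41]
pop() → 41: heap contents = []
push(69): heap contents = [69]
push(30): heap contents = [30, 69]
push(10): heap contents = [10, 30, 69]
pop() → 10: heap contents = [30, 69]
push(56): heap contents = [30, 56, 69]
pop() → 30: heap contents = [56, 69]
pop() → 56: heap contents = [69]
push(20): heap contents = [20, 69]
pop() → 20: heap contents = [69]
pop() → 69: heap contents = []

Answer: empty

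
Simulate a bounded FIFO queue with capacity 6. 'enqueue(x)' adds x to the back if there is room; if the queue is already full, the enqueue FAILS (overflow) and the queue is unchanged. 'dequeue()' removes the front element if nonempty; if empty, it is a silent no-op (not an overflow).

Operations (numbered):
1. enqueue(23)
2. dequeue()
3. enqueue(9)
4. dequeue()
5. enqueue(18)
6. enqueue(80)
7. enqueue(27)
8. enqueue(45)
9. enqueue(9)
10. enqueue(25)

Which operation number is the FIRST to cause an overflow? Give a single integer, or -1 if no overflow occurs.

Answer: -1

Derivation:
1. enqueue(23): size=1
2. dequeue(): size=0
3. enqueue(9): size=1
4. dequeue(): size=0
5. enqueue(18): size=1
6. enqueue(80): size=2
7. enqueue(27): size=3
8. enqueue(45): size=4
9. enqueue(9): size=5
10. enqueue(25): size=6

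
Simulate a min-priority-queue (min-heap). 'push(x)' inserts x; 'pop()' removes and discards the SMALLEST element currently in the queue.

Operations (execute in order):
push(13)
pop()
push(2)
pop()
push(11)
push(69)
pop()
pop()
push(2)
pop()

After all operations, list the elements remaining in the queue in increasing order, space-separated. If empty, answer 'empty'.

push(13): heap contents = [13]
pop() → 13: heap contents = []
push(2): heap contents = [2]
pop() → 2: heap contents = []
push(11): heap contents = [11]
push(69): heap contents = [11, 69]
pop() → 11: heap contents = [69]
pop() → 69: heap contents = []
push(2): heap contents = [2]
pop() → 2: heap contents = []

Answer: empty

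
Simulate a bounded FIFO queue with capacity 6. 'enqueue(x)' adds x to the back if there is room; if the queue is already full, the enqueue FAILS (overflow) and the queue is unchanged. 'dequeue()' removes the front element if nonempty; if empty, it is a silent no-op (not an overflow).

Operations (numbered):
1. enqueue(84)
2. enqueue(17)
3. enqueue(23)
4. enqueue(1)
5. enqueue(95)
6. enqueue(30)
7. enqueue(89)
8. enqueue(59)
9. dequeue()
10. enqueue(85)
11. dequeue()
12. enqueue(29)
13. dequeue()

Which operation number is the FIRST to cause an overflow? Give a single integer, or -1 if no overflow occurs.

Answer: 7

Derivation:
1. enqueue(84): size=1
2. enqueue(17): size=2
3. enqueue(23): size=3
4. enqueue(1): size=4
5. enqueue(95): size=5
6. enqueue(30): size=6
7. enqueue(89): size=6=cap → OVERFLOW (fail)
8. enqueue(59): size=6=cap → OVERFLOW (fail)
9. dequeue(): size=5
10. enqueue(85): size=6
11. dequeue(): size=5
12. enqueue(29): size=6
13. dequeue(): size=5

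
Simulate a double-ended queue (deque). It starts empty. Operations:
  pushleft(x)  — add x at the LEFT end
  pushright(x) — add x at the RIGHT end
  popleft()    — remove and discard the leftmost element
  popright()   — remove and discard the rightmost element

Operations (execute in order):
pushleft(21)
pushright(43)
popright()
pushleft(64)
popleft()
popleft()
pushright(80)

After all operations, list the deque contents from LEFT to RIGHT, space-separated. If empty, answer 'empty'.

pushleft(21): [21]
pushright(43): [21, 43]
popright(): [21]
pushleft(64): [64, 21]
popleft(): [21]
popleft(): []
pushright(80): [80]

Answer: 80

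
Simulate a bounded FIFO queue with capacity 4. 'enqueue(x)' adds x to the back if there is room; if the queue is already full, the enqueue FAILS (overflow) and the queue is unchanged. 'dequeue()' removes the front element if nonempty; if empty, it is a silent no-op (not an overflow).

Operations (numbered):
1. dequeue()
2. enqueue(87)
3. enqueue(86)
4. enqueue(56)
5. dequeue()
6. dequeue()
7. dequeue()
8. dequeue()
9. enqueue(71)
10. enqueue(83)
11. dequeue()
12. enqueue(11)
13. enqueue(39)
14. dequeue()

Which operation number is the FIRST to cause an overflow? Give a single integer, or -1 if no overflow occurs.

1. dequeue(): empty, no-op, size=0
2. enqueue(87): size=1
3. enqueue(86): size=2
4. enqueue(56): size=3
5. dequeue(): size=2
6. dequeue(): size=1
7. dequeue(): size=0
8. dequeue(): empty, no-op, size=0
9. enqueue(71): size=1
10. enqueue(83): size=2
11. dequeue(): size=1
12. enqueue(11): size=2
13. enqueue(39): size=3
14. dequeue(): size=2

Answer: -1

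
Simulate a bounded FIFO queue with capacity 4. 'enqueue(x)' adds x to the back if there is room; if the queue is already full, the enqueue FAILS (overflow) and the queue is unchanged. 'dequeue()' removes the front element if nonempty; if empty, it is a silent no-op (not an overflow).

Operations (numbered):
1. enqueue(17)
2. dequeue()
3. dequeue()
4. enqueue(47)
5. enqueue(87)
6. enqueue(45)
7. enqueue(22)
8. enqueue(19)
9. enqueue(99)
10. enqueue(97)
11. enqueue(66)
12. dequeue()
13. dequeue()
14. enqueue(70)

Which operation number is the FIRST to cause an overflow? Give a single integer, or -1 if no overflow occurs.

1. enqueue(17): size=1
2. dequeue(): size=0
3. dequeue(): empty, no-op, size=0
4. enqueue(47): size=1
5. enqueue(87): size=2
6. enqueue(45): size=3
7. enqueue(22): size=4
8. enqueue(19): size=4=cap → OVERFLOW (fail)
9. enqueue(99): size=4=cap → OVERFLOW (fail)
10. enqueue(97): size=4=cap → OVERFLOW (fail)
11. enqueue(66): size=4=cap → OVERFLOW (fail)
12. dequeue(): size=3
13. dequeue(): size=2
14. enqueue(70): size=3

Answer: 8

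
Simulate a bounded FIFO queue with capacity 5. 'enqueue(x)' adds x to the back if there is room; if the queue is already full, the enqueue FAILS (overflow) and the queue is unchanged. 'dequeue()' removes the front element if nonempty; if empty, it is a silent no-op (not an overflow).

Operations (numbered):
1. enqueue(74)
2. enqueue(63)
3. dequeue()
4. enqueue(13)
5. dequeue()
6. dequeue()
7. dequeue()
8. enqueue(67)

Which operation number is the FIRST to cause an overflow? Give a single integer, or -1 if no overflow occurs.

Answer: -1

Derivation:
1. enqueue(74): size=1
2. enqueue(63): size=2
3. dequeue(): size=1
4. enqueue(13): size=2
5. dequeue(): size=1
6. dequeue(): size=0
7. dequeue(): empty, no-op, size=0
8. enqueue(67): size=1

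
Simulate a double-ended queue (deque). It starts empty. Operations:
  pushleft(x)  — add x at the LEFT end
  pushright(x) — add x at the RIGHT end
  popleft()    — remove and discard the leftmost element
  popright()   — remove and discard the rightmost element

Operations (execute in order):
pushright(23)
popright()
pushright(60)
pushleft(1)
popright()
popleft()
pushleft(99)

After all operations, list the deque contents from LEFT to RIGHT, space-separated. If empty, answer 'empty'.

pushright(23): [23]
popright(): []
pushright(60): [60]
pushleft(1): [1, 60]
popright(): [1]
popleft(): []
pushleft(99): [99]

Answer: 99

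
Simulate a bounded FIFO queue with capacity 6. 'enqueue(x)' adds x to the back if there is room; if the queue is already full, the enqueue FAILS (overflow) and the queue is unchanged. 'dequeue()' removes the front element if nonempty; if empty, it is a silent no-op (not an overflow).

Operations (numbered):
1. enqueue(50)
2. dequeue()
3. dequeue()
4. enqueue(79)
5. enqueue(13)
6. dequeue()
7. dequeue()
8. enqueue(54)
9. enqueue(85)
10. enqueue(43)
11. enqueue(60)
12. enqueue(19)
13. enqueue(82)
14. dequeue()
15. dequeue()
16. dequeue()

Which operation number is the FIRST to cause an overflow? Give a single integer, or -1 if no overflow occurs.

Answer: -1

Derivation:
1. enqueue(50): size=1
2. dequeue(): size=0
3. dequeue(): empty, no-op, size=0
4. enqueue(79): size=1
5. enqueue(13): size=2
6. dequeue(): size=1
7. dequeue(): size=0
8. enqueue(54): size=1
9. enqueue(85): size=2
10. enqueue(43): size=3
11. enqueue(60): size=4
12. enqueue(19): size=5
13. enqueue(82): size=6
14. dequeue(): size=5
15. dequeue(): size=4
16. dequeue(): size=3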